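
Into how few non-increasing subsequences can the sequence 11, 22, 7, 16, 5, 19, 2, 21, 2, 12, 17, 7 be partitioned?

4

Place each on the leftmost legal pile:
11 → new pile 1 (tops now [11])
22 → new pile 2 (tops now [11, 22])
7 → pile 1 (tops now [7, 22])
16 → pile 2 (tops now [7, 16])
5 → pile 1 (tops now [5, 16])
19 → new pile 3 (tops now [5, 16, 19])
2 → pile 1 (tops now [2, 16, 19])
21 → new pile 4 (tops now [2, 16, 19, 21])
2 → pile 1 (tops now [2, 16, 19, 21])
12 → pile 2 (tops now [2, 12, 19, 21])
17 → pile 3 (tops now [2, 12, 17, 21])
7 → pile 2 (tops now [2, 7, 17, 21])
Four piles.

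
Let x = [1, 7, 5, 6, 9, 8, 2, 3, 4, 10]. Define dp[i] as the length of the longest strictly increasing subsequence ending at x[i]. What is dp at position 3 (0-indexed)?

3

dp[i] = 1 + max{dp[j] : j<i, x[j]<x[i]} (or 1 if no such j):
i:      0  1  2  3  4  5  6  7  8  9
x[i]:   1  7  5  6  9  8  2  3  4 10
dp:     1  2  2  3  4  4  2  3  4  5
At index 3 the value is 3.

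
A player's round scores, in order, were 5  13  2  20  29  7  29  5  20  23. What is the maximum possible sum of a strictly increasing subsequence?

Let S[i] be the best sum of a strictly increasing subsequence ending at i:
i:      1  2  3  4  5  6  7  8  9 10
a[i]:   5 13  2 20 29  7 29  5 20 23
S:      5 18  2 38 67 12 67  7 38 61
Maximum is 67 (e.g. 5 + 13 + 20 + 29).

67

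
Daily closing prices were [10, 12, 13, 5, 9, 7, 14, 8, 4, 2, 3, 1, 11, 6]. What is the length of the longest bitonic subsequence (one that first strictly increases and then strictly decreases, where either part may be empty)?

8

inc[i] = longest strictly increasing subsequence ending at i; dec[i] = longest strictly decreasing subsequence starting at i:
i:      1  2  3  4  5  6  7  8  9 10 11 12 13 14
a[i]:  10 12 13  5  9  7 14  8  4  2  3  1 11  6
inc:    1  2  3  1  2  2  4  3  1  1  2  1  4  3
dec:    6  6  6  4  5  4  5  4  3  2  2  1  2  1
Best peak at i=3 (value 13): inc=3, dec=6, length 3+6−1 = 8.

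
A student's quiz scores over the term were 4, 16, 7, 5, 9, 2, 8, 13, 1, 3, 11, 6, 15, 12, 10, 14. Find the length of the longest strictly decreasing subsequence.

Let dp[i] be the longest strictly decreasing subsequence ending at i:
i:      1  2  3  4  5  6  7  8  9 10 11 12 13 14 15 16
a[i]:   4 16  7  5  9  2  8 13  1  3 11  6 15 12 10 14
dp:     1  1  2  3  2  4  3  2  5  4  3  4  2  3  4  3
Maximum is 5.

5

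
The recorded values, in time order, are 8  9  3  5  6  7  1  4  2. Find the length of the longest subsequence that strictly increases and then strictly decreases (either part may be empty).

inc[i] = longest strictly increasing subsequence ending at i; dec[i] = longest strictly decreasing subsequence starting at i:
i:     1 2 3 4 5 6 7 8 9
a[i]:  8 9 3 5 6 7 1 4 2
inc:   1 2 1 2 3 4 1 2 2
dec:   4 4 2 3 3 3 1 2 1
Best peak at i=6 (value 7): inc=4, dec=3, length 4+3−1 = 6.

6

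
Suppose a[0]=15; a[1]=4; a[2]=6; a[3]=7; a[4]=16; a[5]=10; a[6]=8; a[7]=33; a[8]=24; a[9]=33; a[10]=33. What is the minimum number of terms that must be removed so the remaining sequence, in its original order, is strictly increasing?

Fewest deletions = n − (longest strictly increasing subsequence).
i:      0  1  2  3  4  5  6  7  8  9 10
a[i]:  15  4  6  7 16 10  8 33 24 33 33
dp:     1  1  2  3  4  4  4  5  5  6  6
max dp = 6, so deletions = 11 − 6 = 5.

5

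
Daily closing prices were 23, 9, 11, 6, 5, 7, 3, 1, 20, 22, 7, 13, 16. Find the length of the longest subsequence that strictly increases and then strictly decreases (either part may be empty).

6

inc[i] = longest strictly increasing subsequence ending at i; dec[i] = longest strictly decreasing subsequence starting at i:
i:      1  2  3  4  5  6  7  8  9 10 11 12 13
a[i]:  23  9 11  6  5  7  3  1 20 22  7 13 16
inc:    1  1  2  1  1  2  1  1  3  4  2  3  4
dec:    6  5  5  4  3  3  2  1  2  2  1  1  1
Best peak at i=1 (value 23): inc=1, dec=6, length 1+6−1 = 6.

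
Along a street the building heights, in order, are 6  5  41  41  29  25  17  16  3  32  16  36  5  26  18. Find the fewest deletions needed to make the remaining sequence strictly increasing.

11

Fewest deletions = n − (longest strictly increasing subsequence).
i:      1  2  3  4  5  6  7  8  9 10 11 12 13 14 15
a[i]:   6  5 41 41 29 25 17 16  3 32 16 36  5 26 18
dp:     1  1  2  2  2  2  2  2  1  3  2  4  2  3  3
max dp = 4, so deletions = 15 − 4 = 11.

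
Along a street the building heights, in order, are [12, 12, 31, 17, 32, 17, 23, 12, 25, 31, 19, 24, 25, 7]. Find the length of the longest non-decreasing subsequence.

7

Let dp[i] be the length of the longest such subsequence ending at index i:
i:      1  2  3  4  5  6  7  8  9 10 11 12 13 14
a[i]:  12 12 31 17 32 17 23 12 25 31 19 24 25  7
dp:     1  2  3  3  4  4  5  3  6  7  5  6  7  1
Maximum dp value is 7.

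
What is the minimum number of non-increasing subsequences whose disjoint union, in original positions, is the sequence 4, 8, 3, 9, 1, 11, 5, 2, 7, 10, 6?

4

Place each on the leftmost legal pile:
4 → new pile 1 (tops now [4])
8 → new pile 2 (tops now [4, 8])
3 → pile 1 (tops now [3, 8])
9 → new pile 3 (tops now [3, 8, 9])
1 → pile 1 (tops now [1, 8, 9])
11 → new pile 4 (tops now [1, 8, 9, 11])
5 → pile 2 (tops now [1, 5, 9, 11])
2 → pile 2 (tops now [1, 2, 9, 11])
7 → pile 3 (tops now [1, 2, 7, 11])
10 → pile 4 (tops now [1, 2, 7, 10])
6 → pile 3 (tops now [1, 2, 6, 10])
Four piles.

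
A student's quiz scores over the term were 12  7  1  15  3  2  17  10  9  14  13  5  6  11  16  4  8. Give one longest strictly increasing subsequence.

Patience tails give the LIS length; then backtrack through the dp parents:
12 → extends → [12]
7 → replaces 12 → [7]
1 → replaces 7 → [1]
15 → extends → [1, 15]
3 → replaces 15 → [1, 3]
2 → replaces 3 → [1, 2]
17 → extends → [1, 2, 17]
10 → replaces 17 → [1, 2, 10]
9 → replaces 10 → [1, 2, 9]
14 → extends → [1, 2, 9, 14]
13 → replaces 14 → [1, 2, 9, 13]
5 → replaces 9 → [1, 2, 5, 13]
6 → replaces 13 → [1, 2, 5, 6]
11 → extends → [1, 2, 5, 6, 11]
16 → extends → [1, 2, 5, 6, 11, 16]
4 → replaces 5 → [1, 2, 4, 6, 11, 16]
8 → replaces 11 → [1, 2, 4, 6, 8, 16]
Length 6; one witness is 1, 3, 5, 6, 11, 16.

1, 3, 5, 6, 11, 16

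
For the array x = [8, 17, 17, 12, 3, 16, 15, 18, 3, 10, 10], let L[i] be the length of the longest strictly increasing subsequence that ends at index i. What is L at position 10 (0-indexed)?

2

dp[i] = 1 + max{dp[j] : j<i, x[j]<x[i]} (or 1 if no such j):
i:      0  1  2  3  4  5  6  7  8  9 10
x[i]:   8 17 17 12  3 16 15 18  3 10 10
dp:     1  2  2  2  1  3  3  4  1  2  2
At index 10 the value is 2.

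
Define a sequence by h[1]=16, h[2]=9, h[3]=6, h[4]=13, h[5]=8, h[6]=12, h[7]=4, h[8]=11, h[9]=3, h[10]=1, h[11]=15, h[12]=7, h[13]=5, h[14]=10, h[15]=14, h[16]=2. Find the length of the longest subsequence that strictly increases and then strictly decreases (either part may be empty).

7

inc[i] = longest strictly increasing subsequence ending at i; dec[i] = longest strictly decreasing subsequence starting at i:
i:      1  2  3  4  5  6  7  8  9 10 11 12 13 14 15 16
h[i]:  16  9  6 13  8 12  4 11  3  1 15  7  5 10 14  2
inc:    1  1  1  2  2  3  1  3  1  1  4  2  2  3  4  2
dec:    7  5  4  6  4  5  3  4  2  1  4  3  2  2  2  1
Best peak at i=1 (value 16): inc=1, dec=7, length 1+7−1 = 7.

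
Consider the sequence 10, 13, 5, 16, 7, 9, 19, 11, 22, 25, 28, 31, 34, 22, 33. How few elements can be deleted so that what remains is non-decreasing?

6

Fewest deletions = n − (longest non-decreasing subsequence).
Patience tails:
10 → extends → [10]
13 → extends → [10, 13]
5 → replaces 10 → [5, 13]
16 → extends → [5, 13, 16]
7 → replaces 13 → [5, 7, 16]
9 → replaces 16 → [5, 7, 9]
19 → extends → [5, 7, 9, 19]
11 → replaces 19 → [5, 7, 9, 11]
22 → extends → [5, 7, 9, 11, 22]
25 → extends → [5, 7, 9, 11, 22, 25]
28 → extends → [5, 7, 9, 11, 22, 25, 28]
31 → extends → [5, 7, 9, 11, 22, 25, 28, 31]
34 → extends → [5, 7, 9, 11, 22, 25, 28, 31, 34]
22 → replaces 25 → [5, 7, 9, 11, 22, 22, 28, 31, 34]
33 → replaces 34 → [5, 7, 9, 11, 22, 22, 28, 31, 33]
Longest non-decreasing subsequence has length 9, so deletions = 15 − 9 = 6.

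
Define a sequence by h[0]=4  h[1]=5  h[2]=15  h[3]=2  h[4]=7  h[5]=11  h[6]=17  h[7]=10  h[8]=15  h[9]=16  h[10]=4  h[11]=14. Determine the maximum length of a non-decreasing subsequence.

Track the smallest tail for each achievable length (allowing ties):
4 → extends → [4]
5 → extends → [4, 5]
15 → extends → [4, 5, 15]
2 → replaces 4 → [2, 5, 15]
7 → replaces 15 → [2, 5, 7]
11 → extends → [2, 5, 7, 11]
17 → extends → [2, 5, 7, 11, 17]
10 → replaces 11 → [2, 5, 7, 10, 17]
15 → replaces 17 → [2, 5, 7, 10, 15]
16 → extends → [2, 5, 7, 10, 15, 16]
4 → replaces 5 → [2, 4, 7, 10, 15, 16]
14 → replaces 15 → [2, 4, 7, 10, 14, 16]
Six tails, so the longest non-decreasing subsequence has length 6 (e.g. 4, 5, 7, 11, 15, 16).

6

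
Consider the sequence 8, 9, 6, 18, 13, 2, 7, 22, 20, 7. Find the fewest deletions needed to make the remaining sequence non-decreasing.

6

Fewest deletions = n − (longest non-decreasing subsequence).
i:      1  2  3  4  5  6  7  8  9 10
a[i]:   8  9  6 18 13  2  7 22 20  7
dp:     1  2  1  3  3  1  2  4  4  3
max dp = 4, so deletions = 10 − 4 = 6.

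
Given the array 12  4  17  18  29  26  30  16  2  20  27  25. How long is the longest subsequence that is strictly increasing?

5

Track the smallest tail for each achievable length (strict):
12 → extends → [12]
4 → replaces 12 → [4]
17 → extends → [4, 17]
18 → extends → [4, 17, 18]
29 → extends → [4, 17, 18, 29]
26 → replaces 29 → [4, 17, 18, 26]
30 → extends → [4, 17, 18, 26, 30]
16 → replaces 17 → [4, 16, 18, 26, 30]
2 → replaces 4 → [2, 16, 18, 26, 30]
20 → replaces 26 → [2, 16, 18, 20, 30]
27 → replaces 30 → [2, 16, 18, 20, 27]
25 → replaces 27 → [2, 16, 18, 20, 25]
Five tails, so the longest strictly increasing subsequence has length 5 (e.g. 12, 17, 18, 29, 30).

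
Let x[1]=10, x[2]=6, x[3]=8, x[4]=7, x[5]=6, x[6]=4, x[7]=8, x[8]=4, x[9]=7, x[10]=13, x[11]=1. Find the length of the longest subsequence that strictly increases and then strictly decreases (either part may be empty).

6

inc[i] = longest strictly increasing subsequence ending at i; dec[i] = longest strictly decreasing subsequence starting at i:
i:      1  2  3  4  5  6  7  8  9 10 11
x[i]:  10  6  8  7  6  4  8  4  7 13  1
inc:    1  1  2  2  1  1  3  1  2  4  1
dec:    6  3  5  4  3  2  3  2  2  2  1
Best peak at i=1 (value 10): inc=1, dec=6, length 1+6−1 = 6.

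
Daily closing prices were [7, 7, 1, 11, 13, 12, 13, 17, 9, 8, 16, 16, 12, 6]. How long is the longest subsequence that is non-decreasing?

Track the smallest tail for each achievable length (allowing ties):
7 → extends → [7]
7 → extends → [7, 7]
1 → replaces 7 → [1, 7]
11 → extends → [1, 7, 11]
13 → extends → [1, 7, 11, 13]
12 → replaces 13 → [1, 7, 11, 12]
13 → extends → [1, 7, 11, 12, 13]
17 → extends → [1, 7, 11, 12, 13, 17]
9 → replaces 11 → [1, 7, 9, 12, 13, 17]
8 → replaces 9 → [1, 7, 8, 12, 13, 17]
16 → replaces 17 → [1, 7, 8, 12, 13, 16]
16 → extends → [1, 7, 8, 12, 13, 16, 16]
12 → replaces 13 → [1, 7, 8, 12, 12, 16, 16]
6 → replaces 7 → [1, 6, 8, 12, 12, 16, 16]
Seven tails, so the longest non-decreasing subsequence has length 7 (e.g. 7, 7, 11, 13, 13, 16, 16).

7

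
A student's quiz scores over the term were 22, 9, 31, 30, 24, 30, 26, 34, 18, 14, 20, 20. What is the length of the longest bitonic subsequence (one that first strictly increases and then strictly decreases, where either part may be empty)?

6

inc[i] = longest strictly increasing subsequence ending at i; dec[i] = longest strictly decreasing subsequence starting at i:
i:      1  2  3  4  5  6  7  8  9 10 11 12
a[i]:  22  9 31 30 24 30 26 34 18 14 20 20
inc:    1  1  2  2  2  3  3  4  2  2  3  3
dec:    3  1  5  4  3  4  3  3  2  1  1  1
Best peak at i=3 (value 31): inc=2, dec=5, length 2+5−1 = 6.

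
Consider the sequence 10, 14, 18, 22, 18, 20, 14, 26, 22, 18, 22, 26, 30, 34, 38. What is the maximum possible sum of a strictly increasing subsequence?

Let S[i] be the best sum of a strictly increasing subsequence ending at i:
i:       1   2   3   4   5   6   7   8   9  10  11  12  13  14  15
a[i]:   10  14  18  22  18  20  14  26  22  18  22  26  30  34  38
S:      10  24  42  64  42  62  24  90  84  42  84 110 140 174 212
Maximum is 212 (e.g. 10 + 14 + 18 + 20 + 22 + 26 + 30 + 34 + 38).

212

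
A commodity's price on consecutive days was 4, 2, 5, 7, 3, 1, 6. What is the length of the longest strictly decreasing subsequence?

Negate each value so 'decreasing' becomes 'increasing', then run patience tails on the negated sequence:
-4 → extends → [-4]
-2 → extends → [-4, -2]
-5 → replaces -4 → [-5, -2]
-7 → replaces -5 → [-7, -2]
-3 → replaces -2 → [-7, -3]
-1 → extends → [-7, -3, -1]
-6 → replaces -3 → [-7, -6, -1]
Three tails, so the longest strictly decreasing subsequence of the original has length 3.

3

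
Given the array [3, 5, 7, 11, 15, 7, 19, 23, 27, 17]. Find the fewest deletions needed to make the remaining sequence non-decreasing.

Fewest deletions = n − (longest non-decreasing subsequence).
i:      1  2  3  4  5  6  7  8  9 10
a[i]:   3  5  7 11 15  7 19 23 27 17
dp:     1  2  3  4  5  4  6  7  8  6
max dp = 8, so deletions = 10 − 8 = 2.

2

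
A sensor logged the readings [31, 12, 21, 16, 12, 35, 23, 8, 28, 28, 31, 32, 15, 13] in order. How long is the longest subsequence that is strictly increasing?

Track the smallest tail for each achievable length (strict):
31 → extends → [31]
12 → replaces 31 → [12]
21 → extends → [12, 21]
16 → replaces 21 → [12, 16]
12 → already a tail → [12, 16]
35 → extends → [12, 16, 35]
23 → replaces 35 → [12, 16, 23]
8 → replaces 12 → [8, 16, 23]
28 → extends → [8, 16, 23, 28]
28 → already a tail → [8, 16, 23, 28]
31 → extends → [8, 16, 23, 28, 31]
32 → extends → [8, 16, 23, 28, 31, 32]
15 → replaces 16 → [8, 15, 23, 28, 31, 32]
13 → replaces 15 → [8, 13, 23, 28, 31, 32]
Six tails, so the longest strictly increasing subsequence has length 6 (e.g. 12, 21, 23, 28, 31, 32).

6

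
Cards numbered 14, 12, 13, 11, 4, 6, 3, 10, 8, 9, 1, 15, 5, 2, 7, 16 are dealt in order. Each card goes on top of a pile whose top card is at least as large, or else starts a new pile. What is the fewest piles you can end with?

The minimum number of non-increasing subsequences covering a sequence equals the length of its longest strictly increasing subsequence.
LIS length is 6 (e.g. 4, 6, 8, 9, 15, 16), so 6 piles are needed.

6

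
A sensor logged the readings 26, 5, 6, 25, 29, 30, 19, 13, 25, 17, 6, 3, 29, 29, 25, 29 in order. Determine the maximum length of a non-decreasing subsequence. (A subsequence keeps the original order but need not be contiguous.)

7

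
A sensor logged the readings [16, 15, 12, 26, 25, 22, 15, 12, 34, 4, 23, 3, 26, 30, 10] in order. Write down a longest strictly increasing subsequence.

Patience tails give the LIS length; then backtrack through the dp parents:
16 → extends → [16]
15 → replaces 16 → [15]
12 → replaces 15 → [12]
26 → extends → [12, 26]
25 → replaces 26 → [12, 25]
22 → replaces 25 → [12, 22]
15 → replaces 22 → [12, 15]
12 → already a tail → [12, 15]
34 → extends → [12, 15, 34]
4 → replaces 12 → [4, 15, 34]
23 → replaces 34 → [4, 15, 23]
3 → replaces 4 → [3, 15, 23]
26 → extends → [3, 15, 23, 26]
30 → extends → [3, 15, 23, 26, 30]
10 → replaces 15 → [3, 10, 23, 26, 30]
Length 5; one witness is 16, 22, 23, 26, 30.

16, 22, 23, 26, 30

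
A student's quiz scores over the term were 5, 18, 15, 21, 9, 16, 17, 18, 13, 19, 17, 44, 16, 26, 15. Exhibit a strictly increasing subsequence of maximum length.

5, 15, 16, 17, 18, 19, 44

Patience tails give the LIS length; then backtrack through the dp parents:
5 → extends → [5]
18 → extends → [5, 18]
15 → replaces 18 → [5, 15]
21 → extends → [5, 15, 21]
9 → replaces 15 → [5, 9, 21]
16 → replaces 21 → [5, 9, 16]
17 → extends → [5, 9, 16, 17]
18 → extends → [5, 9, 16, 17, 18]
13 → replaces 16 → [5, 9, 13, 17, 18]
19 → extends → [5, 9, 13, 17, 18, 19]
17 → already a tail → [5, 9, 13, 17, 18, 19]
44 → extends → [5, 9, 13, 17, 18, 19, 44]
16 → replaces 17 → [5, 9, 13, 16, 18, 19, 44]
26 → replaces 44 → [5, 9, 13, 16, 18, 19, 26]
15 → replaces 16 → [5, 9, 13, 15, 18, 19, 26]
Length 7; one witness is 5, 15, 16, 17, 18, 19, 44.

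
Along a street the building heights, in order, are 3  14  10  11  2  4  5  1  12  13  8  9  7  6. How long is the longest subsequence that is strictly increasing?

5

Track the smallest tail for each achievable length (strict):
3 → extends → [3]
14 → extends → [3, 14]
10 → replaces 14 → [3, 10]
11 → extends → [3, 10, 11]
2 → replaces 3 → [2, 10, 11]
4 → replaces 10 → [2, 4, 11]
5 → replaces 11 → [2, 4, 5]
1 → replaces 2 → [1, 4, 5]
12 → extends → [1, 4, 5, 12]
13 → extends → [1, 4, 5, 12, 13]
8 → replaces 12 → [1, 4, 5, 8, 13]
9 → replaces 13 → [1, 4, 5, 8, 9]
7 → replaces 8 → [1, 4, 5, 7, 9]
6 → replaces 7 → [1, 4, 5, 6, 9]
Five tails, so the longest strictly increasing subsequence has length 5 (e.g. 3, 10, 11, 12, 13).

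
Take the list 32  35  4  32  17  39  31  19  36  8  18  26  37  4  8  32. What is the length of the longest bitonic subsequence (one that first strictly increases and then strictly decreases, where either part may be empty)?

7

inc[i] = longest strictly increasing subsequence ending at i; dec[i] = longest strictly decreasing subsequence starting at i:
i:      1  2  3  4  5  6  7  8  9 10 11 12 13 14 15 16
a[i]:  32 35  4 32 17 39 31 19 36  8 18 26 37  4  8 32
inc:    1  2  1  2  2  3  3  3  4  2  3  4  5  1  2  5
dec:    5  6  1  5  3  5  4  3  3  2  2  2  2  1  1  1
Best peak at i=2 (value 35): inc=2, dec=6, length 2+6−1 = 7.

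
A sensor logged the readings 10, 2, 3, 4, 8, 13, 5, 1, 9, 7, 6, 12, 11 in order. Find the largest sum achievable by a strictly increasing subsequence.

Let S[i] be the best sum of a strictly increasing subsequence ending at i:
i:      1  2  3  4  5  6  7  8  9 10 11 12 13
a[i]:  10  2  3  4  8 13  5  1  9  7  6 12 11
S:     10  2  5  9 17 30 14  1 26 21 20 38 37
Maximum is 38 (e.g. 2 + 3 + 4 + 8 + 9 + 12).

38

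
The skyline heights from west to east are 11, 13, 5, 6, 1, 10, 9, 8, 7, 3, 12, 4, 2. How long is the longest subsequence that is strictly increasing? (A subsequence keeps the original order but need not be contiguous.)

Track the smallest tail for each achievable length (strict):
11 → extends → [11]
13 → extends → [11, 13]
5 → replaces 11 → [5, 13]
6 → replaces 13 → [5, 6]
1 → replaces 5 → [1, 6]
10 → extends → [1, 6, 10]
9 → replaces 10 → [1, 6, 9]
8 → replaces 9 → [1, 6, 8]
7 → replaces 8 → [1, 6, 7]
3 → replaces 6 → [1, 3, 7]
12 → extends → [1, 3, 7, 12]
4 → replaces 7 → [1, 3, 4, 12]
2 → replaces 3 → [1, 2, 4, 12]
Four tails, so the longest strictly increasing subsequence has length 4 (e.g. 5, 6, 10, 12).

4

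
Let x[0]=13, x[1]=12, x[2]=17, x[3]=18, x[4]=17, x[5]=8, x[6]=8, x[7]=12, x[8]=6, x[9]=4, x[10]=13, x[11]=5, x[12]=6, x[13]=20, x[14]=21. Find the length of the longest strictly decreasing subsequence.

5

Negate each value so 'decreasing' becomes 'increasing', then run patience tails on the negated sequence:
-13 → extends → [-13]
-12 → extends → [-13, -12]
-17 → replaces -13 → [-17, -12]
-18 → replaces -17 → [-18, -12]
-17 → replaces -12 → [-18, -17]
-8 → extends → [-18, -17, -8]
-8 → already a tail → [-18, -17, -8]
-12 → replaces -8 → [-18, -17, -12]
-6 → extends → [-18, -17, -12, -6]
-4 → extends → [-18, -17, -12, -6, -4]
-13 → replaces -12 → [-18, -17, -13, -6, -4]
-5 → replaces -4 → [-18, -17, -13, -6, -5]
-6 → already a tail → [-18, -17, -13, -6, -5]
-20 → replaces -18 → [-20, -17, -13, -6, -5]
-21 → replaces -20 → [-21, -17, -13, -6, -5]
Five tails, so the longest strictly decreasing subsequence of the original has length 5.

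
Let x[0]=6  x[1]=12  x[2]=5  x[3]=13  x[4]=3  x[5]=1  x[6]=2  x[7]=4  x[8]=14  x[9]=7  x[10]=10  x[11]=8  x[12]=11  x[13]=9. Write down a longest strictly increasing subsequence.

1, 2, 4, 7, 10, 11

Patience tails give the LIS length; then backtrack through the dp parents:
6 → extends → [6]
12 → extends → [6, 12]
5 → replaces 6 → [5, 12]
13 → extends → [5, 12, 13]
3 → replaces 5 → [3, 12, 13]
1 → replaces 3 → [1, 12, 13]
2 → replaces 12 → [1, 2, 13]
4 → replaces 13 → [1, 2, 4]
14 → extends → [1, 2, 4, 14]
7 → replaces 14 → [1, 2, 4, 7]
10 → extends → [1, 2, 4, 7, 10]
8 → replaces 10 → [1, 2, 4, 7, 8]
11 → extends → [1, 2, 4, 7, 8, 11]
9 → replaces 11 → [1, 2, 4, 7, 8, 9]
Length 6; one witness is 1, 2, 4, 7, 10, 11.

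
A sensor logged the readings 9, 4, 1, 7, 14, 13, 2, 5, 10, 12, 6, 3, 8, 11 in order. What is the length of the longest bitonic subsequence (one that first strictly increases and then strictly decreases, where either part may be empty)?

7

inc[i] = longest strictly increasing subsequence ending at i; dec[i] = longest strictly decreasing subsequence starting at i:
i:      1  2  3  4  5  6  7  8  9 10 11 12 13 14
a[i]:   9  4  1  7 14 13  2  5 10 12  6  3  8 11
inc:    1  1  1  2  3  3  2  3  4  5  4  3  5  6
dec:    4  2  1  3  5  4  1  2  3  3  2  1  1  1
Best peak at i=5 (value 14): inc=3, dec=5, length 3+5−1 = 7.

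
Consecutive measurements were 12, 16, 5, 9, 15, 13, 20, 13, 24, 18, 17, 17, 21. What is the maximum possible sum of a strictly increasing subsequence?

Let S[i] be the best sum of a strictly increasing subsequence ending at i:
i:      1  2  3  4  5  6  7  8  9 10 11 12 13
a[i]:  12 16  5  9 15 13 20 13 24 18 17 17 21
S:     12 28  5 14 29 27 49 27 73 47 46 46 70
Maximum is 73 (e.g. 5 + 9 + 15 + 20 + 24).

73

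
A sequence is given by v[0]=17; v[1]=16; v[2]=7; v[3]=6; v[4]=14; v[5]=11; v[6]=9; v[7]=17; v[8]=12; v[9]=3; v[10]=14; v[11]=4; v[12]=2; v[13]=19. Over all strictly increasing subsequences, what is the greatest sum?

Let S[i] be the best sum of a strictly increasing subsequence ending at i:
i:      0  1  2  3  4  5  6  7  8  9 10 11 12 13
v[i]:  17 16  7  6 14 11  9 17 12  3 14  4  2 19
S:     17 16  7  6 21 18 16 38 30  3 44  7  2 63
Maximum is 63 (e.g. 7 + 11 + 12 + 14 + 19).

63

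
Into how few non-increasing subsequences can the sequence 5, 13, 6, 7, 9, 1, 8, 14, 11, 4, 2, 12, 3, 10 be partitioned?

6

Place each on the leftmost legal pile:
5 → new pile 1 (tops now [5])
13 → new pile 2 (tops now [5, 13])
6 → pile 2 (tops now [5, 6])
7 → new pile 3 (tops now [5, 6, 7])
9 → new pile 4 (tops now [5, 6, 7, 9])
1 → pile 1 (tops now [1, 6, 7, 9])
8 → pile 4 (tops now [1, 6, 7, 8])
14 → new pile 5 (tops now [1, 6, 7, 8, 14])
11 → pile 5 (tops now [1, 6, 7, 8, 11])
4 → pile 2 (tops now [1, 4, 7, 8, 11])
2 → pile 2 (tops now [1, 2, 7, 8, 11])
12 → new pile 6 (tops now [1, 2, 7, 8, 11, 12])
3 → pile 3 (tops now [1, 2, 3, 8, 11, 12])
10 → pile 5 (tops now [1, 2, 3, 8, 10, 12])
Six piles.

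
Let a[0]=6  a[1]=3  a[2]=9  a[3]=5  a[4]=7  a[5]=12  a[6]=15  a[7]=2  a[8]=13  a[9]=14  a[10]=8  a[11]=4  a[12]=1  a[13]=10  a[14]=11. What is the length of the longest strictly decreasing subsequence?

5

Let dp[i] be the longest strictly decreasing subsequence ending at i:
i:      0  1  2  3  4  5  6  7  8  9 10 11 12 13 14
a[i]:   6  3  9  5  7 12 15  2 13 14  8  4  1 10 11
dp:     1  2  1  2  2  1  1  3  2  2  3  4  5  3  3
Maximum is 5.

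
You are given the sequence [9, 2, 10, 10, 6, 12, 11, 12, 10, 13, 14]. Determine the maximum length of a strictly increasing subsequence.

Track the smallest tail for each achievable length (strict):
9 → extends → [9]
2 → replaces 9 → [2]
10 → extends → [2, 10]
10 → already a tail → [2, 10]
6 → replaces 10 → [2, 6]
12 → extends → [2, 6, 12]
11 → replaces 12 → [2, 6, 11]
12 → extends → [2, 6, 11, 12]
10 → replaces 11 → [2, 6, 10, 12]
13 → extends → [2, 6, 10, 12, 13]
14 → extends → [2, 6, 10, 12, 13, 14]
Six tails, so the longest strictly increasing subsequence has length 6 (e.g. 9, 10, 11, 12, 13, 14).

6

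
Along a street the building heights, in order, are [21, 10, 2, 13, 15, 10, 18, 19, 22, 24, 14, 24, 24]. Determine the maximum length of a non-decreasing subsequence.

Track the smallest tail for each achievable length (allowing ties):
21 → extends → [21]
10 → replaces 21 → [10]
2 → replaces 10 → [2]
13 → extends → [2, 13]
15 → extends → [2, 13, 15]
10 → replaces 13 → [2, 10, 15]
18 → extends → [2, 10, 15, 18]
19 → extends → [2, 10, 15, 18, 19]
22 → extends → [2, 10, 15, 18, 19, 22]
24 → extends → [2, 10, 15, 18, 19, 22, 24]
14 → replaces 15 → [2, 10, 14, 18, 19, 22, 24]
24 → extends → [2, 10, 14, 18, 19, 22, 24, 24]
24 → extends → [2, 10, 14, 18, 19, 22, 24, 24, 24]
Nine tails, so the longest non-decreasing subsequence has length 9 (e.g. 10, 13, 15, 18, 19, 22, 24, 24, 24).

9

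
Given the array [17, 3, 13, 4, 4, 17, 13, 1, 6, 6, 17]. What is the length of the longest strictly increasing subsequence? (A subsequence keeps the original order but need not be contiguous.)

Track the smallest tail for each achievable length (strict):
17 → extends → [17]
3 → replaces 17 → [3]
13 → extends → [3, 13]
4 → replaces 13 → [3, 4]
4 → already a tail → [3, 4]
17 → extends → [3, 4, 17]
13 → replaces 17 → [3, 4, 13]
1 → replaces 3 → [1, 4, 13]
6 → replaces 13 → [1, 4, 6]
6 → already a tail → [1, 4, 6]
17 → extends → [1, 4, 6, 17]
Four tails, so the longest strictly increasing subsequence has length 4 (e.g. 3, 4, 13, 17).

4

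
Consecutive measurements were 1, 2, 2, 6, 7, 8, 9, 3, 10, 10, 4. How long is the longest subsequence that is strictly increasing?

7

Let dp[i] be the length of the longest such subsequence ending at index i:
i:      1  2  3  4  5  6  7  8  9 10 11
a[i]:   1  2  2  6  7  8  9  3 10 10  4
dp:     1  2  2  3  4  5  6  3  7  7  4
Maximum dp value is 7.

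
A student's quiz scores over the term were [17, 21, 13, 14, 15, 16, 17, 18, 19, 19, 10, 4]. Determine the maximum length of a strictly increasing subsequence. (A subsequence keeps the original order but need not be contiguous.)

7

Track the smallest tail for each achievable length (strict):
17 → extends → [17]
21 → extends → [17, 21]
13 → replaces 17 → [13, 21]
14 → replaces 21 → [13, 14]
15 → extends → [13, 14, 15]
16 → extends → [13, 14, 15, 16]
17 → extends → [13, 14, 15, 16, 17]
18 → extends → [13, 14, 15, 16, 17, 18]
19 → extends → [13, 14, 15, 16, 17, 18, 19]
19 → already a tail → [13, 14, 15, 16, 17, 18, 19]
10 → replaces 13 → [10, 14, 15, 16, 17, 18, 19]
4 → replaces 10 → [4, 14, 15, 16, 17, 18, 19]
Seven tails, so the longest strictly increasing subsequence has length 7 (e.g. 13, 14, 15, 16, 17, 18, 19).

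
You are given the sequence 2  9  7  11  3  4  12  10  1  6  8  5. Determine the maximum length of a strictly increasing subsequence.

Track the smallest tail for each achievable length (strict):
2 → extends → [2]
9 → extends → [2, 9]
7 → replaces 9 → [2, 7]
11 → extends → [2, 7, 11]
3 → replaces 7 → [2, 3, 11]
4 → replaces 11 → [2, 3, 4]
12 → extends → [2, 3, 4, 12]
10 → replaces 12 → [2, 3, 4, 10]
1 → replaces 2 → [1, 3, 4, 10]
6 → replaces 10 → [1, 3, 4, 6]
8 → extends → [1, 3, 4, 6, 8]
5 → replaces 6 → [1, 3, 4, 5, 8]
Five tails, so the longest strictly increasing subsequence has length 5 (e.g. 2, 3, 4, 6, 8).

5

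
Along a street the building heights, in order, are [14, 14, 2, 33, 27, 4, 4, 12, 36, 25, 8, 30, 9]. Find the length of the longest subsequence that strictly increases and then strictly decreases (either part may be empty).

inc[i] = longest strictly increasing subsequence ending at i; dec[i] = longest strictly decreasing subsequence starting at i:
i:      1  2  3  4  5  6  7  8  9 10 11 12 13
a[i]:  14 14  2 33 27  4  4 12 36 25  8 30  9
inc:    1  1  1  2  2  2  2  3  4  4  3  5  4
dec:    3  3  1  4  3  1  1  2  3  2  1  2  1
Best peak at i=9 (value 36): inc=4, dec=3, length 4+3−1 = 6.

6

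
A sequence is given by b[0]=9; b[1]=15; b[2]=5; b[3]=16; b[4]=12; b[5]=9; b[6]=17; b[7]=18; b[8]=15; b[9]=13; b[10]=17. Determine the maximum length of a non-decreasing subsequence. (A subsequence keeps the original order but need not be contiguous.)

5

Let dp[i] be the length of the longest such subsequence ending at index i:
i:      0  1  2  3  4  5  6  7  8  9 10
b[i]:   9 15  5 16 12  9 17 18 15 13 17
dp:     1  2  1  3  2  2  4  5  3  3  5
Maximum dp value is 5.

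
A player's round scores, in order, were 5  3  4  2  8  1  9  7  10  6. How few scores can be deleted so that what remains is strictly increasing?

5

Fewest deletions = n − (longest strictly increasing subsequence).
Patience tails:
5 → extends → [5]
3 → replaces 5 → [3]
4 → extends → [3, 4]
2 → replaces 3 → [2, 4]
8 → extends → [2, 4, 8]
1 → replaces 2 → [1, 4, 8]
9 → extends → [1, 4, 8, 9]
7 → replaces 8 → [1, 4, 7, 9]
10 → extends → [1, 4, 7, 9, 10]
6 → replaces 7 → [1, 4, 6, 9, 10]
Longest strictly increasing subsequence has length 5, so deletions = 10 − 5 = 5.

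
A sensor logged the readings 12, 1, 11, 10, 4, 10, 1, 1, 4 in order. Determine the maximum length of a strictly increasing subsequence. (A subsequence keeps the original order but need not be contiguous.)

Track the smallest tail for each achievable length (strict):
12 → extends → [12]
1 → replaces 12 → [1]
11 → extends → [1, 11]
10 → replaces 11 → [1, 10]
4 → replaces 10 → [1, 4]
10 → extends → [1, 4, 10]
1 → already a tail → [1, 4, 10]
1 → already a tail → [1, 4, 10]
4 → already a tail → [1, 4, 10]
Three tails, so the longest strictly increasing subsequence has length 3 (e.g. 1, 4, 10).

3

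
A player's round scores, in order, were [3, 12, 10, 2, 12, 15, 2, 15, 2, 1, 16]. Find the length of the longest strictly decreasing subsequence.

Negate each value so 'decreasing' becomes 'increasing', then run patience tails on the negated sequence:
-3 → extends → [-3]
-12 → replaces -3 → [-12]
-10 → extends → [-12, -10]
-2 → extends → [-12, -10, -2]
-12 → already a tail → [-12, -10, -2]
-15 → replaces -12 → [-15, -10, -2]
-2 → already a tail → [-15, -10, -2]
-15 → already a tail → [-15, -10, -2]
-2 → already a tail → [-15, -10, -2]
-1 → extends → [-15, -10, -2, -1]
-16 → replaces -15 → [-16, -10, -2, -1]
Four tails, so the longest strictly decreasing subsequence of the original has length 4.

4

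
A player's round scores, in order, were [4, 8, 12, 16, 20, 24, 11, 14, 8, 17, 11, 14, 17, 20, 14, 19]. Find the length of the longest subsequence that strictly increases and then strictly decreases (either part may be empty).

8

inc[i] = longest strictly increasing subsequence ending at i; dec[i] = longest strictly decreasing subsequence starting at i:
i:      1  2  3  4  5  6  7  8  9 10 11 12 13 14 15 16
a[i]:   4  8 12 16 20 24 11 14  8 17 11 14 17 20 14 19
inc:    1  2  3  4  5  6  3  4  2  5  3  4  5  6  4  6
dec:    1  1  3  3  3  3  2  2  1  2  1  1  2  2  1  1
Best peak at i=6 (value 24): inc=6, dec=3, length 6+3−1 = 8.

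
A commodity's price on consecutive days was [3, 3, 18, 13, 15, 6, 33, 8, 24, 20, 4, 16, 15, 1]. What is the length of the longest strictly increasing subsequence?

4

Track the smallest tail for each achievable length (strict):
3 → extends → [3]
3 → already a tail → [3]
18 → extends → [3, 18]
13 → replaces 18 → [3, 13]
15 → extends → [3, 13, 15]
6 → replaces 13 → [3, 6, 15]
33 → extends → [3, 6, 15, 33]
8 → replaces 15 → [3, 6, 8, 33]
24 → replaces 33 → [3, 6, 8, 24]
20 → replaces 24 → [3, 6, 8, 20]
4 → replaces 6 → [3, 4, 8, 20]
16 → replaces 20 → [3, 4, 8, 16]
15 → replaces 16 → [3, 4, 8, 15]
1 → replaces 3 → [1, 4, 8, 15]
Four tails, so the longest strictly increasing subsequence has length 4 (e.g. 3, 13, 15, 33).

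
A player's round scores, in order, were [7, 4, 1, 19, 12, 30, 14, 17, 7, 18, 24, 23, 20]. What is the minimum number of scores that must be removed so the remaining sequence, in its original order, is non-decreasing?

7

Fewest deletions = n − (longest non-decreasing subsequence).
i:      1  2  3  4  5  6  7  8  9 10 11 12 13
a[i]:   7  4  1 19 12 30 14 17  7 18 24 23 20
dp:     1  1  1  2  2  3  3  4  2  5  6  6  6
max dp = 6, so deletions = 13 − 6 = 7.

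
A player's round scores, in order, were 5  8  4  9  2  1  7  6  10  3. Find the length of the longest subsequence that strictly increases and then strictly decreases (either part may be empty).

6

inc[i] = longest strictly increasing subsequence ending at i; dec[i] = longest strictly decreasing subsequence starting at i:
i:      1  2  3  4  5  6  7  8  9 10
a[i]:   5  8  4  9  2  1  7  6 10  3
inc:    1  2  1  3  1  1  2  2  4  2
dec:    4  4  3  4  2  1  3  2  2  1
Best peak at i=4 (value 9): inc=3, dec=4, length 3+4−1 = 6.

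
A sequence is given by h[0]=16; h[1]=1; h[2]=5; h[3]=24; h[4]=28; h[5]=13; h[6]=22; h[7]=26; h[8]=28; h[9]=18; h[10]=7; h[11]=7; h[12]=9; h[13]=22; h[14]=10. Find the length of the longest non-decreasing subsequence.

6

Let dp[i] be the length of the longest such subsequence ending at index i:
i:      0  1  2  3  4  5  6  7  8  9 10 11 12 13 14
h[i]:  16  1  5 24 28 13 22 26 28 18  7  7  9 22 10
dp:     1  1  2  3  4  3  4  5  6  4  3  4  5  6  6
Maximum dp value is 6.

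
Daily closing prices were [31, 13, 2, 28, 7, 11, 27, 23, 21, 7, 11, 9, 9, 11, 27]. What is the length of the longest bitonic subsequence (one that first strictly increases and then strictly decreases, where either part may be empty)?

8

inc[i] = longest strictly increasing subsequence ending at i; dec[i] = longest strictly decreasing subsequence starting at i:
i:      1  2  3  4  5  6  7  8  9 10 11 12 13 14 15
a[i]:  31 13  2 28  7 11 27 23 21  7 11  9  9 11 27
inc:    1  1  1  2  2  3  4  4  4  2  3  3  3  4  5
dec:    7  3  1  6  1  2  5  4  3  1  2  1  1  1  1
Best peak at i=7 (value 27): inc=4, dec=5, length 4+5−1 = 8.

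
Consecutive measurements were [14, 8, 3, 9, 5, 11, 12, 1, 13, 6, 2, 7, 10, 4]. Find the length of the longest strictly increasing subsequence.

5

Let dp[i] be the length of the longest such subsequence ending at index i:
i:      1  2  3  4  5  6  7  8  9 10 11 12 13 14
a[i]:  14  8  3  9  5 11 12  1 13  6  2  7 10  4
dp:     1  1  1  2  2  3  4  1  5  3  2  4  5  3
Maximum dp value is 5.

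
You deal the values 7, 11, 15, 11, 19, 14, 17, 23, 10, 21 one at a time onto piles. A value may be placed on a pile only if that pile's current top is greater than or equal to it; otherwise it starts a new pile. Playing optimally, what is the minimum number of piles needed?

Place each on the leftmost legal pile:
7 → new pile 1 (tops now [7])
11 → new pile 2 (tops now [7, 11])
15 → new pile 3 (tops now [7, 11, 15])
11 → pile 2 (tops now [7, 11, 15])
19 → new pile 4 (tops now [7, 11, 15, 19])
14 → pile 3 (tops now [7, 11, 14, 19])
17 → pile 4 (tops now [7, 11, 14, 17])
23 → new pile 5 (tops now [7, 11, 14, 17, 23])
10 → pile 2 (tops now [7, 10, 14, 17, 23])
21 → pile 5 (tops now [7, 10, 14, 17, 21])
Five piles.

5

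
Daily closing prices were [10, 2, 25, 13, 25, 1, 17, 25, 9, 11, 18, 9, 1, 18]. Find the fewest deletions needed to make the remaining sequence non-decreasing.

Fewest deletions = n − (longest non-decreasing subsequence).
Patience tails:
10 → extends → [10]
2 → replaces 10 → [2]
25 → extends → [2, 25]
13 → replaces 25 → [2, 13]
25 → extends → [2, 13, 25]
1 → replaces 2 → [1, 13, 25]
17 → replaces 25 → [1, 13, 17]
25 → extends → [1, 13, 17, 25]
9 → replaces 13 → [1, 9, 17, 25]
11 → replaces 17 → [1, 9, 11, 25]
18 → replaces 25 → [1, 9, 11, 18]
9 → replaces 11 → [1, 9, 9, 18]
1 → replaces 9 → [1, 1, 9, 18]
18 → extends → [1, 1, 9, 18, 18]
Longest non-decreasing subsequence has length 5, so deletions = 14 − 5 = 9.

9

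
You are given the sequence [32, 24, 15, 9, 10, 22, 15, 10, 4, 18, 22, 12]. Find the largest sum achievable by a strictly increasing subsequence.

Let S[i] be the best sum of a strictly increasing subsequence ending at i:
i:      1  2  3  4  5  6  7  8  9 10 11 12
a[i]:  32 24 15  9 10 22 15 10  4 18 22 12
S:     32 24 15  9 19 41 34 19  4 52 74 31
Maximum is 74 (e.g. 9 + 10 + 15 + 18 + 22).

74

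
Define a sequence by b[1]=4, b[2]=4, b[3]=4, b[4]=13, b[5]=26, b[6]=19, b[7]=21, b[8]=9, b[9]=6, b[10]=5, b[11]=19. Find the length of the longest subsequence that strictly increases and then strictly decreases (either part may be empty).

inc[i] = longest strictly increasing subsequence ending at i; dec[i] = longest strictly decreasing subsequence starting at i:
i:      1  2  3  4  5  6  7  8  9 10 11
b[i]:   4  4  4 13 26 19 21  9  6  5 19
inc:    1  1  1  2  3  3  4  2  2  2  3
dec:    1  1  1  4  5  4  4  3  2  1  1
Best peak at i=5 (value 26): inc=3, dec=5, length 3+5−1 = 7.

7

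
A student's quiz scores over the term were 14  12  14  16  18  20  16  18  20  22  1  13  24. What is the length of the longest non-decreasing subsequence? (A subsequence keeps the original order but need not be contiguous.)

Track the smallest tail for each achievable length (allowing ties):
14 → extends → [14]
12 → replaces 14 → [12]
14 → extends → [12, 14]
16 → extends → [12, 14, 16]
18 → extends → [12, 14, 16, 18]
20 → extends → [12, 14, 16, 18, 20]
16 → replaces 18 → [12, 14, 16, 16, 20]
18 → replaces 20 → [12, 14, 16, 16, 18]
20 → extends → [12, 14, 16, 16, 18, 20]
22 → extends → [12, 14, 16, 16, 18, 20, 22]
1 → replaces 12 → [1, 14, 16, 16, 18, 20, 22]
13 → replaces 14 → [1, 13, 16, 16, 18, 20, 22]
24 → extends → [1, 13, 16, 16, 18, 20, 22, 24]
Eight tails, so the longest non-decreasing subsequence has length 8 (e.g. 14, 14, 16, 18, 20, 20, 22, 24).

8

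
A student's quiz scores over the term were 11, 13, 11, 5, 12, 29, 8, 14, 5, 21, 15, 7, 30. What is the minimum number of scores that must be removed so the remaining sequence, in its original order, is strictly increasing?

Fewest deletions = n − (longest strictly increasing subsequence).
Patience tails:
11 → extends → [11]
13 → extends → [11, 13]
11 → already a tail → [11, 13]
5 → replaces 11 → [5, 13]
12 → replaces 13 → [5, 12]
29 → extends → [5, 12, 29]
8 → replaces 12 → [5, 8, 29]
14 → replaces 29 → [5, 8, 14]
5 → already a tail → [5, 8, 14]
21 → extends → [5, 8, 14, 21]
15 → replaces 21 → [5, 8, 14, 15]
7 → replaces 8 → [5, 7, 14, 15]
30 → extends → [5, 7, 14, 15, 30]
Longest strictly increasing subsequence has length 5, so deletions = 13 − 5 = 8.

8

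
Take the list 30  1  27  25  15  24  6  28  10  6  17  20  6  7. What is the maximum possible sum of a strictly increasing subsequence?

Let S[i] be the best sum of a strictly increasing subsequence ending at i:
i:      1  2  3  4  5  6  7  8  9 10 11 12 13 14
a[i]:  30  1 27 25 15 24  6 28 10  6 17 20  6  7
S:     30  1 28 26 16 40  7 68 17  7 34 54  7 14
Maximum is 68 (e.g. 1 + 15 + 24 + 28).

68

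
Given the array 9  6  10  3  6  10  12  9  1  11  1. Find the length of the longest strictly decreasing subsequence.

4

Negate each value so 'decreasing' becomes 'increasing', then run patience tails on the negated sequence:
-9 → extends → [-9]
-6 → extends → [-9, -6]
-10 → replaces -9 → [-10, -6]
-3 → extends → [-10, -6, -3]
-6 → already a tail → [-10, -6, -3]
-10 → already a tail → [-10, -6, -3]
-12 → replaces -10 → [-12, -6, -3]
-9 → replaces -6 → [-12, -9, -3]
-1 → extends → [-12, -9, -3, -1]
-11 → replaces -9 → [-12, -11, -3, -1]
-1 → already a tail → [-12, -11, -3, -1]
Four tails, so the longest strictly decreasing subsequence of the original has length 4.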